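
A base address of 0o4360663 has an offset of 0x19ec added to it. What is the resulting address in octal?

0o4375637

0x19ec = 0o14754 in octal.
Add column by column in base 8, right to left:
  3+4 = 7
  6+5 = 3 carry 1
  6+7+1 = 6 carry 1
  0+4+1 = 5
  6+1 = 7
  3+0 = 3
  4+0 = 4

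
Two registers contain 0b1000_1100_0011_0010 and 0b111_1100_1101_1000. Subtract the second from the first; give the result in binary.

0b111101011010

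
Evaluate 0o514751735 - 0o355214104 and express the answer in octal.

0o137535631

Subtract column by column in base 8:
  5-4 → 1
  3-0 → 3
  7-1 → 6
  1-4 → 5 (borrow)
  5-1-1 → 3
  7-2 → 5
  4-5 → 7 (borrow)
  1-5-1 → 3 (borrow)
  5-3-1 → 1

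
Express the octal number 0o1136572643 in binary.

Each octal digit is 3 bits: 1=001 1=001 3=011 6=110 5=101 7=111 2=010 6=110 4=100 3=011.

0b1001011110101111010110100011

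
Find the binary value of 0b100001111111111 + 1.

The trailing 10 digits are 1 (max in base 2), so adding 1 cascades: they roll to 0 and the next digit up increments.

0b100010000000000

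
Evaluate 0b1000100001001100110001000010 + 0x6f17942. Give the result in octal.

0b1000100001001100110001000010 = 0o1041146102 in octal.
0x6f17942 = 0o674274502 in octal.
Add column by column in base 8, right to left:
  2+2 = 4
  0+0 = 0
  1+5 = 6
  6+4 = 2 carry 1
  4+7+1 = 4 carry 1
  1+2+1 = 4
  1+4 = 5
  4+7 = 3 carry 1
  0+6+1 = 7
  1+0 = 1

0o1735442604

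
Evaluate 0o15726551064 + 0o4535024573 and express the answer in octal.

0o22463575657

Add column by column in base 8, right to left:
  4+3 = 7
  6+7 = 5 carry 1
  0+5+1 = 6
  1+4 = 5
  5+2 = 7
  5+0 = 5
  6+5 = 3 carry 1
  2+3+1 = 6
  7+5 = 4 carry 1
  5+4+1 = 2 carry 1
  1+0+1 = 2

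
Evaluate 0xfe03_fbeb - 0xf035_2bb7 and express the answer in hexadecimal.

0xdced034

Subtract column by column in base 16:
  b-7 → 4
  e-b → 3
  b-b → 0
  f-2 → d
  3-5 → e (borrow)
  0-3-1 → c (borrow)
  e-0-1 → d
  f-f → 0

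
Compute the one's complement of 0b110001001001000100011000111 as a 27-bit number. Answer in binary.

0b001110110110111011100111000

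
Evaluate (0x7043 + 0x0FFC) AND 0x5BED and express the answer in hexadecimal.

Add column by column in base 16, right to left:
  3+C = F
  4+F = 3 carry 1
  0+F+1 = 0 carry 1
  7+0+1 = 8
Sum = 0x803F; now AND with 0x5BED:
  8&5=0, 0&B=0, 3&E=2, F&D=D

0x2D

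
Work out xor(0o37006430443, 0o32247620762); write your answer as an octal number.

0o05241210321

XOR each oct digit independently (no carries):
  3^3=0, 7^2=5, 0^2=2, 0^4=4, 6^7=1, 4^6=2, 3^2=1, 0^0=0, 4^7=3, 4^6=2, 3^2=1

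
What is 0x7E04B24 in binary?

0b111111000000100101100100100

Expand each hex digit to 4 bits: 7=0111 E=1110 0=0000 4=0100 B=1011 2=0010 4=0100.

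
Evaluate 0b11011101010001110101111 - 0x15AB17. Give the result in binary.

0b10110001111100010011000

0x15AB17 = 0b101011010101100010111 in binary.
Subtract column by column in base 2:
  1-1 → 0
  1-1 → 0
  1-1 → 0
  1-0 → 1
  0-1 → 1 (borrow)
  1-0-1 → 0
  0-0 → 0
  1-0 → 1
  1-1 → 0
  1-1 → 0
  0-0 → 0
  0-1 → 1 (borrow)
  0-0-1 → 1 (borrow)
  1-1-1 → 1 (borrow)
  0-0-1 → 1 (borrow)
  1-1-1 → 1 (borrow)
  0-1-1 → 0 (borrow)
  1-0-1 → 0
  1-1 → 0
  1-0 → 1
  0-1 → 1 (borrow)
  1-0-1 → 0
  1-0 → 1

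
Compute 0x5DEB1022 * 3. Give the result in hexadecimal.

0x119C13066

Multiply each base-16 digit by 3, carrying:
  2×3 = 6 → write 6
  2×3 = 6 → write 6
  0×3 = 0 → write 0
  1×3 = 3 → write 3
  B×3 = 33 → write 1 carry 2
  E×3+2 = 44 → write C carry 2
  D×3+2 = 41 → write 9 carry 2
  5×3+2 = 17 → write 1 carry 1
  remaining carry: 1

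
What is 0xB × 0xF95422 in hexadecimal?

0xAB69D76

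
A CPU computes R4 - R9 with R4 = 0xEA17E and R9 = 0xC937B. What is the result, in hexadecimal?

Subtract column by column in base 16:
  E-B → 3
  7-7 → 0
  1-3 → E (borrow)
  A-9-1 → 0
  E-C → 2

0x20E03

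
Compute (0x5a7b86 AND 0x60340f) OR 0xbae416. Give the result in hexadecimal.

0x5a7b86 AND 0x60340f = 0x403006.
Then OR with 0xbae416.

0xfaf416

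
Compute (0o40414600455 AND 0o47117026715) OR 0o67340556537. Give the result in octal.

0o40414600455 AND 0o47117026715 = 0o40014000415.
Then OR with 0o67340556537.

0o67354556537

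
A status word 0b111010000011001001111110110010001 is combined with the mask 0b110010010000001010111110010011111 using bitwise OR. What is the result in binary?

OR bit by bit (1 where either bit is 1):
  111010000011001001111110110010001
| 110010010000001010111110010011111
= 111010010011001011111110110011111

0b111010010011001011111110110011111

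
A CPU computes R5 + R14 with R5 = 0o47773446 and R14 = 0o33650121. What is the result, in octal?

Add column by column in base 8, right to left:
  6+1 = 7
  4+2 = 6
  4+1 = 5
  3+0 = 3
  7+5 = 4 carry 1
  7+6+1 = 6 carry 1
  7+3+1 = 3 carry 1
  4+3+1 = 0 carry 1
  final carry 1

0o103643567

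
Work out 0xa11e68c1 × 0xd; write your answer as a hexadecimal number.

0x82e8b51cd

Multiply each base-16 digit by 13, carrying:
  1×13 = 13 → write d
  c×13 = 156 → write c carry 9
  8×13+9 = 113 → write 1 carry 7
  6×13+7 = 85 → write 5 carry 5
  e×13+5 = 187 → write b carry 11
  1×13+11 = 24 → write 8 carry 1
  1×13+1 = 14 → write e
  a×13 = 130 → write 2 carry 8
  remaining carry: 8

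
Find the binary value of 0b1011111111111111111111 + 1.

0b1100000000000000000000

The trailing 20 digits are 1 (max in base 2), so adding 1 cascades: they roll to 0 and the next digit up increments.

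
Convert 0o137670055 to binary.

Each octal digit is 3 bits: 1=001 3=011 7=111 6=110 7=111 0=000 0=000 5=101 5=101.

0b1011111110111000000101101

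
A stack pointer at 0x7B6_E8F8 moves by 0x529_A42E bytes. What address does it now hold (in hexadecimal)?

Add column by column in base 16, right to left:
  8+E = 6 carry 1
  F+2+1 = 2 carry 1
  8+4+1 = D
  E+A = 8 carry 1
  6+9+1 = 0 carry 1
  B+2+1 = E
  7+5 = C

0xCE08D26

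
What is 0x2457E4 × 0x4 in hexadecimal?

0x915F90

Multiply each base-16 digit by 4, carrying:
  4×4 = 16 → write 0 carry 1
  E×4+1 = 57 → write 9 carry 3
  7×4+3 = 31 → write F carry 1
  5×4+1 = 21 → write 5 carry 1
  4×4+1 = 17 → write 1 carry 1
  2×4+1 = 9 → write 9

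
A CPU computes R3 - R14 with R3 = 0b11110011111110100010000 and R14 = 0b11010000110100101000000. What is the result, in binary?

0b100011001001111010000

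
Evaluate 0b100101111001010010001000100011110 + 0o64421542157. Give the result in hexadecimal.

0b100101111001010010001000100011110 = 0x12F29111E in hexadecimal.
0o64421542157 = 0x1A446C46F in hexadecimal.
Add column by column in base 16, right to left:
  E+F = D carry 1
  1+6+1 = 8
  1+4 = 5
  1+C = D
  9+6 = F
  2+4 = 6
  F+4 = 3 carry 1
  2+A+1 = D
  1+1 = 2

0x2D36FD58D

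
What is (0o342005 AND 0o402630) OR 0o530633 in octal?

0o532633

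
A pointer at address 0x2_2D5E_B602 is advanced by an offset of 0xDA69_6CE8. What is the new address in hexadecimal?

Add column by column in base 16, right to left:
  2+8 = A
  0+E = E
  6+C = 2 carry 1
  B+6+1 = 2 carry 1
  E+9+1 = 8 carry 1
  5+6+1 = C
  D+A = 7 carry 1
  2+D+1 = 0 carry 1
  2+0+1 = 3

0x307C822EA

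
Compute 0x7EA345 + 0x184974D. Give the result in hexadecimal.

Add column by column in base 16, right to left:
  5+D = 2 carry 1
  4+4+1 = 9
  3+7 = A
  A+9 = 3 carry 1
  E+4+1 = 3 carry 1
  7+8+1 = 0 carry 1
  0+1+1 = 2

0x2033A92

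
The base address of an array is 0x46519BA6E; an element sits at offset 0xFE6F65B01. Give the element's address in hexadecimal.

Add column by column in base 16, right to left:
  E+1 = F
  6+0 = 6
  A+B = 5 carry 1
  B+5+1 = 1 carry 1
  9+6+1 = 0 carry 1
  1+F+1 = 1 carry 1
  5+6+1 = C
  6+E = 4 carry 1
  4+F+1 = 4 carry 1
  final carry 1

0x144C10156F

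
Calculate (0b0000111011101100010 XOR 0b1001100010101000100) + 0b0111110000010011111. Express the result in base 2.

0b10001001001011000101

First 0b0000111011101100010 XOR 0b1001100010101000100 = 0b1001011001000100110.
Add column by column in base 2, right to left:
  0+1 = 1
  1+1 = 0 carry 1
  1+1+1 = 1 carry 1
  0+1+1 = 0 carry 1
  0+1+1 = 0 carry 1
  1+0+1 = 0 carry 1
  0+0+1 = 1
  0+1 = 1
  0+0 = 0
  1+0 = 1
  0+0 = 0
  0+0 = 0
  1+0 = 1
  1+1 = 0 carry 1
  0+1+1 = 0 carry 1
  1+1+1 = 1 carry 1
  0+1+1 = 0 carry 1
  0+1+1 = 0 carry 1
  1+0+1 = 0 carry 1
  final carry 1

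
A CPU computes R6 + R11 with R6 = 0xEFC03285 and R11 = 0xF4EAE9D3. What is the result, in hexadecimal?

0x1E4AB1C58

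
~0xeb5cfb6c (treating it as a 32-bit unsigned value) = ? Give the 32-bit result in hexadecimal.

Each hex digit d becomes f−d:
  e→1, b→4, 5→a, c→3, f→0, b→4, 6→9, c→3

0x14a30493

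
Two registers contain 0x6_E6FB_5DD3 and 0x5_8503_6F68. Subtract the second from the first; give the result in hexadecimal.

0x161F7EE6B

Subtract column by column in base 16:
  3-8 → B (borrow)
  D-6-1 → 6
  D-F → E (borrow)
  5-6-1 → E (borrow)
  B-3-1 → 7
  F-0 → F
  6-5 → 1
  E-8 → 6
  6-5 → 1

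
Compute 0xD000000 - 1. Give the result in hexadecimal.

The trailing 6 digits are 0, so subtracting 1 borrows through: they become F and the next digit up decrements.

0xCFFFFFF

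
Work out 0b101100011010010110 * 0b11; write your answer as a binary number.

0b10000101001111000010

Multiply each base-2 digit by 3, carrying:
  0×3 = 0 → write 0
  1×3 = 3 → write 1 carry 1
  1×3+1 = 4 → write 0 carry 2
  0×3+2 = 2 → write 0 carry 1
  1×3+1 = 4 → write 0 carry 2
  0×3+2 = 2 → write 0 carry 1
  0×3+1 = 1 → write 1
  1×3 = 3 → write 1 carry 1
  0×3+1 = 1 → write 1
  1×3 = 3 → write 1 carry 1
  1×3+1 = 4 → write 0 carry 2
  0×3+2 = 2 → write 0 carry 1
  0×3+1 = 1 → write 1
  0×3 = 0 → write 0
  1×3 = 3 → write 1 carry 1
  1×3+1 = 4 → write 0 carry 2
  0×3+2 = 2 → write 0 carry 1
  1×3+1 = 4 → write 0 carry 2
  remaining carry: 10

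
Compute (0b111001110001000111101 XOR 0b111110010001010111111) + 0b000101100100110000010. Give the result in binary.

0b1101000101000000100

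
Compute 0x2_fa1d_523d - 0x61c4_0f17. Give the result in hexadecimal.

0x298594326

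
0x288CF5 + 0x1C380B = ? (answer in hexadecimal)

0x44C500

Add column by column in base 16, right to left:
  5+B = 0 carry 1
  F+0+1 = 0 carry 1
  C+8+1 = 5 carry 1
  8+3+1 = C
  8+C = 4 carry 1
  2+1+1 = 4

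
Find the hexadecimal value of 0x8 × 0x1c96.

Multiply each base-16 digit by 8, carrying:
  6×8 = 48 → write 0 carry 3
  9×8+3 = 75 → write b carry 4
  c×8+4 = 100 → write 4 carry 6
  1×8+6 = 14 → write e

0xe4b0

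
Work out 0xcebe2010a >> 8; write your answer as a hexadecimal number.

0xcebe201

Shifting right by 8 bits = 2 hex digits: drop the last 2.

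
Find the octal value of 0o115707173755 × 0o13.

Multiply each base-8 digit by 11, carrying:
  5×11 = 55 → write 7 carry 6
  5×11+6 = 61 → write 5 carry 7
  7×11+7 = 84 → write 4 carry 10
  3×11+10 = 43 → write 3 carry 5
  7×11+5 = 82 → write 2 carry 10
  1×11+10 = 21 → write 5 carry 2
  7×11+2 = 79 → write 7 carry 9
  0×11+9 = 9 → write 1 carry 1
  7×11+1 = 78 → write 6 carry 9
  5×11+9 = 64 → write 0 carry 8
  1×11+8 = 19 → write 3 carry 2
  1×11+2 = 13 → write 5 carry 1
  remaining carry: 1

0o1530617523457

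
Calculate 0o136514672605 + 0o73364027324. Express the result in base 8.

0o232100722131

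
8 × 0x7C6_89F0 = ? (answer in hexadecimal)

0x3E344F80

Multiply each base-16 digit by 8, carrying:
  0×8 = 0 → write 0
  F×8 = 120 → write 8 carry 7
  9×8+7 = 79 → write F carry 4
  8×8+4 = 68 → write 4 carry 4
  6×8+4 = 52 → write 4 carry 3
  C×8+3 = 99 → write 3 carry 6
  7×8+6 = 62 → write E carry 3
  remaining carry: 3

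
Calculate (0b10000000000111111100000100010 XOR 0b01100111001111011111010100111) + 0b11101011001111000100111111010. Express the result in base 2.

First 0b10000000000111111100000100010 XOR 0b01100111001111011111010100111 = 0b11100111001000100011010000101.
Add column by column in base 2, right to left:
  1+0 = 1
  0+1 = 1
  1+0 = 1
  0+1 = 1
  0+1 = 1
  0+1 = 1
  0+1 = 1
  1+1 = 0 carry 1
  0+1+1 = 0 carry 1
  1+0+1 = 0 carry 1
  1+0+1 = 0 carry 1
  0+1+1 = 0 carry 1
  0+0+1 = 1
  0+0 = 0
  1+0 = 1
  0+1 = 1
  0+1 = 1
  0+1 = 1
  1+1 = 0 carry 1
  0+0+1 = 1
  0+0 = 0
  1+1 = 0 carry 1
  1+1+1 = 1 carry 1
  1+0+1 = 0 carry 1
  0+1+1 = 0 carry 1
  0+0+1 = 1
  1+1 = 0 carry 1
  1+1+1 = 1 carry 1
  1+1+1 = 1 carry 1
  final carry 1

0b111010010010111101000001111111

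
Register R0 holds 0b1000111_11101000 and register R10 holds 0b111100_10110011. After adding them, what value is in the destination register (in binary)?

0b1000010010011011

Add column by column in base 2, right to left:
  0+1 = 1
  0+1 = 1
  0+0 = 0
  1+0 = 1
  0+1 = 1
  1+1 = 0 carry 1
  1+0+1 = 0 carry 1
  1+1+1 = 1 carry 1
  1+0+1 = 0 carry 1
  1+0+1 = 0 carry 1
  1+1+1 = 1 carry 1
  0+1+1 = 0 carry 1
  0+1+1 = 0 carry 1
  0+1+1 = 0 carry 1
  1+0+1 = 0 carry 1
  final carry 1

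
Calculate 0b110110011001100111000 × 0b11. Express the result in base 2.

0b10100011001100110101000

Multiply each base-2 digit by 3, carrying:
  0×3 = 0 → write 0
  0×3 = 0 → write 0
  0×3 = 0 → write 0
  1×3 = 3 → write 1 carry 1
  1×3+1 = 4 → write 0 carry 2
  1×3+2 = 5 → write 1 carry 2
  0×3+2 = 2 → write 0 carry 1
  0×3+1 = 1 → write 1
  1×3 = 3 → write 1 carry 1
  1×3+1 = 4 → write 0 carry 2
  0×3+2 = 2 → write 0 carry 1
  0×3+1 = 1 → write 1
  1×3 = 3 → write 1 carry 1
  1×3+1 = 4 → write 0 carry 2
  0×3+2 = 2 → write 0 carry 1
  0×3+1 = 1 → write 1
  1×3 = 3 → write 1 carry 1
  1×3+1 = 4 → write 0 carry 2
  0×3+2 = 2 → write 0 carry 1
  1×3+1 = 4 → write 0 carry 2
  1×3+2 = 5 → write 1 carry 2
  remaining carry: 10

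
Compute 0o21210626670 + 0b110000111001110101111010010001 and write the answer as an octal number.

0o27302506111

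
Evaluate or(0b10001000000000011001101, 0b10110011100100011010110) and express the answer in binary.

0b10111011100100011011111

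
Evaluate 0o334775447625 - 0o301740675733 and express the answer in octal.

Subtract column by column in base 8:
  5-3 → 2
  2-3 → 7 (borrow)
  6-7-1 → 6 (borrow)
  7-5-1 → 1
  4-7 → 5 (borrow)
  4-6-1 → 5 (borrow)
  5-0-1 → 4
  7-4 → 3
  7-7 → 0
  4-1 → 3
  3-0 → 3
  3-3 → 0

0o33034551672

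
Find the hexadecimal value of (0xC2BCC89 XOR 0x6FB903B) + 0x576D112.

0x10472DC4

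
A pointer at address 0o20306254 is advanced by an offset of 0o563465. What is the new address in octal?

0o21071741

Add column by column in base 8, right to left:
  4+5 = 1 carry 1
  5+6+1 = 4 carry 1
  2+4+1 = 7
  6+3 = 1 carry 1
  0+6+1 = 7
  3+5 = 0 carry 1
  0+0+1 = 1
  2+0 = 2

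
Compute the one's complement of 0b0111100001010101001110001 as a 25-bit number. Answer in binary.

Invert each bit: 0111100001010101001110001 → 1000011110101010110001110.

0b1000011110101010110001110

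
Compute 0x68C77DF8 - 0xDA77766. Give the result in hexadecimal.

Subtract column by column in base 16:
  8-6 → 2
  F-6 → 9
  D-7 → 6
  7-7 → 0
  7-7 → 0
  C-A → 2
  8-D → B (borrow)
  6-0-1 → 5

0x5B200692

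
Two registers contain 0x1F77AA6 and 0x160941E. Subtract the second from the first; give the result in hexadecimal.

0x96E688

Subtract column by column in base 16:
  6-E → 8 (borrow)
  A-1-1 → 8
  A-4 → 6
  7-9 → E (borrow)
  7-0-1 → 6
  F-6 → 9
  1-1 → 0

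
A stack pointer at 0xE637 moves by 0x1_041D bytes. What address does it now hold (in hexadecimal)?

0x1EA54

Add column by column in base 16, right to left:
  7+D = 4 carry 1
  3+1+1 = 5
  6+4 = A
  E+0 = E
  0+1 = 1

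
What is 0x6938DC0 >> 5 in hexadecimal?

0x349C6E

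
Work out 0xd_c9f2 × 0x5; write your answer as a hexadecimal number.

0x44f1ba

Multiply each base-16 digit by 5, carrying:
  2×5 = 10 → write a
  f×5 = 75 → write b carry 4
  9×5+4 = 49 → write 1 carry 3
  c×5+3 = 63 → write f carry 3
  d×5+3 = 68 → write 4 carry 4
  remaining carry: 4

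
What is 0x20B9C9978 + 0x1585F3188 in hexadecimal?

0x363FBCB00

Add column by column in base 16, right to left:
  8+8 = 0 carry 1
  7+8+1 = 0 carry 1
  9+1+1 = B
  9+3 = C
  C+F = B carry 1
  9+5+1 = F
  B+8 = 3 carry 1
  0+5+1 = 6
  2+1 = 3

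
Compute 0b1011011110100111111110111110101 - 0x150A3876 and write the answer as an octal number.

0b1011011110100111111110111110101 = 0o13364776765 in octal.
0x150A3876 = 0o2502434166 in octal.
Subtract column by column in base 8:
  5-6 → 7 (borrow)
  6-6-1 → 7 (borrow)
  7-1-1 → 5
  6-4 → 2
  7-3 → 4
  7-4 → 3
  4-2 → 2
  6-0 → 6
  3-5 → 6 (borrow)
  3-2-1 → 0
  1-0 → 1

0o10662342577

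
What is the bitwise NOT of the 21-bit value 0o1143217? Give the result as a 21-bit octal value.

0o6634560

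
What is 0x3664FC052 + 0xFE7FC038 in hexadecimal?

Add column by column in base 16, right to left:
  2+8 = A
  5+3 = 8
  0+0 = 0
  C+C = 8 carry 1
  F+F+1 = F carry 1
  4+7+1 = C
  6+E = 4 carry 1
  6+F+1 = 6 carry 1
  3+0+1 = 4

0x464CF808A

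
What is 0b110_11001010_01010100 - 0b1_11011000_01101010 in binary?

0b1001111000111101010

Subtract column by column in base 2:
  0-0 → 0
  0-1 → 1 (borrow)
  1-0-1 → 0
  0-1 → 1 (borrow)
  1-0-1 → 0
  0-1 → 1 (borrow)
  1-1-1 → 1 (borrow)
  0-0-1 → 1 (borrow)
  0-0-1 → 1 (borrow)
  1-0-1 → 0
  0-0 → 0
  1-1 → 0
  0-1 → 1 (borrow)
  0-0-1 → 1 (borrow)
  1-1-1 → 1 (borrow)
  1-1-1 → 1 (borrow)
  0-1-1 → 0 (borrow)
  1-0-1 → 0
  1-0 → 1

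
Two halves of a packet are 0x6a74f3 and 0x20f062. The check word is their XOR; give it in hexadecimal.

XOR each hex digit independently (no carries):
  6^2=4, a^0=a, 7^f=8, 4^0=4, f^6=9, 3^2=1

0x4a8491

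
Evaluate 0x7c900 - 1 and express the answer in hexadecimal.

The trailing 2 digits are 0, so subtracting 1 borrows through: they become F and the next digit up decrements.

0x7c8ff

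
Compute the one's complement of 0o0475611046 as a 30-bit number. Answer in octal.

0o7302166731

Each oct digit d becomes 7−d:
  0→7, 4→3, 7→0, 5→2, 6→1, 1→6, 1→6, 0→7, 4→3, 6→1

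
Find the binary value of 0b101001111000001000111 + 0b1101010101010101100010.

Add column by column in base 2, right to left:
  1+0 = 1
  1+1 = 0 carry 1
  1+0+1 = 0 carry 1
  0+0+1 = 1
  0+0 = 0
  0+1 = 1
  1+1 = 0 carry 1
  0+0+1 = 1
  0+1 = 1
  0+0 = 0
  0+1 = 1
  0+0 = 0
  1+1 = 0 carry 1
  1+0+1 = 0 carry 1
  1+1+1 = 1 carry 1
  1+0+1 = 0 carry 1
  0+1+1 = 0 carry 1
  0+0+1 = 1
  1+1 = 0 carry 1
  0+0+1 = 1
  1+1 = 0 carry 1
  0+1+1 = 0 carry 1
  final carry 1

0b10010100100010110101001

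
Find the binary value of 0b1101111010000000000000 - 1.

0b1101111001111111111111

The trailing 13 digits are 0, so subtracting 1 borrows through: they become 1 and the next digit up decrements.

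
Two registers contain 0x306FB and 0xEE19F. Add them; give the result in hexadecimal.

0x11E89A

Add column by column in base 16, right to left:
  B+F = A carry 1
  F+9+1 = 9 carry 1
  6+1+1 = 8
  0+E = E
  3+E = 1 carry 1
  final carry 1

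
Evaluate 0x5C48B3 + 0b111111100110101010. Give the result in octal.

0o30041135

0x5C48B3 = 0o27044263 in octal.
0b111111100110101010 = 0o774652 in octal.
Add column by column in base 8, right to left:
  3+2 = 5
  6+5 = 3 carry 1
  2+6+1 = 1 carry 1
  4+4+1 = 1 carry 1
  4+7+1 = 4 carry 1
  0+7+1 = 0 carry 1
  7+0+1 = 0 carry 1
  2+0+1 = 3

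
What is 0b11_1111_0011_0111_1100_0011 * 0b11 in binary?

0b101111011010011101001001

Multiply each base-2 digit by 3, carrying:
  1×3 = 3 → write 1 carry 1
  1×3+1 = 4 → write 0 carry 2
  0×3+2 = 2 → write 0 carry 1
  0×3+1 = 1 → write 1
  0×3 = 0 → write 0
  0×3 = 0 → write 0
  1×3 = 3 → write 1 carry 1
  1×3+1 = 4 → write 0 carry 2
  1×3+2 = 5 → write 1 carry 2
  1×3+2 = 5 → write 1 carry 2
  1×3+2 = 5 → write 1 carry 2
  0×3+2 = 2 → write 0 carry 1
  1×3+1 = 4 → write 0 carry 2
  1×3+2 = 5 → write 1 carry 2
  0×3+2 = 2 → write 0 carry 1
  0×3+1 = 1 → write 1
  1×3 = 3 → write 1 carry 1
  1×3+1 = 4 → write 0 carry 2
  1×3+2 = 5 → write 1 carry 2
  1×3+2 = 5 → write 1 carry 2
  1×3+2 = 5 → write 1 carry 2
  1×3+2 = 5 → write 1 carry 2
  remaining carry: 10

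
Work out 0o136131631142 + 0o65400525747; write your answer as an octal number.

Add column by column in base 8, right to left:
  2+7 = 1 carry 1
  4+4+1 = 1 carry 1
  1+7+1 = 1 carry 1
  1+5+1 = 7
  3+2 = 5
  6+5 = 3 carry 1
  1+0+1 = 2
  3+0 = 3
  1+4 = 5
  6+5 = 3 carry 1
  3+6+1 = 2 carry 1
  1+0+1 = 2

0o223532357111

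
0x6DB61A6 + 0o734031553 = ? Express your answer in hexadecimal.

0o734031553 = 0x770336B in hexadecimal.
Add column by column in base 16, right to left:
  6+B = 1 carry 1
  A+6+1 = 1 carry 1
  1+3+1 = 5
  6+3 = 9
  B+0 = B
  D+7 = 4 carry 1
  6+7+1 = E

0xE4B9511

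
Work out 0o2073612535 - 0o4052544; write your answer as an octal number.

Subtract column by column in base 8:
  5-4 → 1
  3-4 → 7 (borrow)
  5-5-1 → 7 (borrow)
  2-2-1 → 7 (borrow)
  1-5-1 → 3 (borrow)
  6-0-1 → 5
  3-4 → 7 (borrow)
  7-0-1 → 6
  0-0 → 0
  2-0 → 2

0o2067537771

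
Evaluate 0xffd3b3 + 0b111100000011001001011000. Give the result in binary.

0b1111100000000011000001011

0xffd3b3 = 0b111111111101001110110011 in binary.
Add column by column in base 2, right to left:
  1+0 = 1
  1+0 = 1
  0+0 = 0
  0+1 = 1
  1+1 = 0 carry 1
  1+0+1 = 0 carry 1
  0+1+1 = 0 carry 1
  1+0+1 = 0 carry 1
  1+0+1 = 0 carry 1
  1+1+1 = 1 carry 1
  0+0+1 = 1
  0+0 = 0
  1+1 = 0 carry 1
  0+1+1 = 0 carry 1
  1+0+1 = 0 carry 1
  1+0+1 = 0 carry 1
  1+0+1 = 0 carry 1
  1+0+1 = 0 carry 1
  1+0+1 = 0 carry 1
  1+0+1 = 0 carry 1
  1+1+1 = 1 carry 1
  1+1+1 = 1 carry 1
  1+1+1 = 1 carry 1
  1+1+1 = 1 carry 1
  final carry 1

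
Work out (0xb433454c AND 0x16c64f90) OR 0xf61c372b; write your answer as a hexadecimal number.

0xf61e772b

0xb433454c AND 0x16c64f90 = 0x14024500.
Then OR with 0xf61c372b.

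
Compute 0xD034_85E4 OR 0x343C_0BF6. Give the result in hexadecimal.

OR each hex digit independently (no carries):
  D|3=F, 0|4=4, 3|3=3, 4|C=C, 8|0=8, 5|B=F, E|F=F, 4|6=6

0xF43C8FF6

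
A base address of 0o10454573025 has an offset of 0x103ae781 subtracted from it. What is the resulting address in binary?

0o10454573025 = 0b1000100101100101111011000010101 in binary.
0x103ae781 = 0b10000001110101110011110000001 in binary.
Subtract column by column in base 2:
  1-1 → 0
  0-0 → 0
  1-0 → 1
  0-0 → 0
  1-0 → 1
  0-0 → 0
  0-0 → 0
  0-1 → 1 (borrow)
  0-1-1 → 0 (borrow)
  1-1-1 → 1 (borrow)
  1-1-1 → 1 (borrow)
  0-0-1 → 1 (borrow)
  1-0-1 → 0
  1-1 → 0
  1-1 → 0
  1-1 → 0
  0-0 → 0
  1-1 → 0
  0-0 → 0
  0-1 → 1 (borrow)
  1-1-1 → 1 (borrow)
  1-1-1 → 1 (borrow)
  0-0-1 → 1 (borrow)
  1-0-1 → 0
  0-0 → 0
  0-0 → 0
  1-0 → 1
  0-0 → 0
  0-1 → 1 (borrow)
  0-0-1 → 1 (borrow)
  1-0-1 → 0

0b110100011110000000111010010100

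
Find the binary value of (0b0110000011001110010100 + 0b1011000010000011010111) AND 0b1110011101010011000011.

0b101010001000011

Add column by column in base 2, right to left:
  0+1 = 1
  0+1 = 1
  1+1 = 0 carry 1
  0+0+1 = 1
  1+1 = 0 carry 1
  0+0+1 = 1
  0+1 = 1
  1+1 = 0 carry 1
  1+0+1 = 0 carry 1
  1+0+1 = 0 carry 1
  0+0+1 = 1
  0+0 = 0
  1+0 = 1
  1+1 = 0 carry 1
  0+0+1 = 1
  0+0 = 0
  0+0 = 0
  0+0 = 0
  0+1 = 1
  1+1 = 0 carry 1
  1+0+1 = 0 carry 1
  0+1+1 = 0 carry 1
  final carry 1
Sum = 0b10001000101010001101011; now AND with 0b1110011101010011000011:
  10001000101010001101011
& 01110011101010011000011
= 00000000101010001000011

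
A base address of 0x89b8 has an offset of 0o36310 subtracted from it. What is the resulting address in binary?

0x89b8 = 0b1000100110111000 in binary.
0o36310 = 0b11110011001000 in binary.
Subtract column by column in base 2:
  0-0 → 0
  0-0 → 0
  0-0 → 0
  1-1 → 0
  1-0 → 1
  1-0 → 1
  0-1 → 1 (borrow)
  1-1-1 → 1 (borrow)
  1-0-1 → 0
  0-0 → 0
  0-1 → 1 (borrow)
  1-1-1 → 1 (borrow)
  0-1-1 → 0 (borrow)
  0-1-1 → 0 (borrow)
  0-0-1 → 1 (borrow)
  1-0-1 → 0

0b100110011110000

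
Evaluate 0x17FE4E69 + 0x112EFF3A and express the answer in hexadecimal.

0x292D4DA3

Add column by column in base 16, right to left:
  9+A = 3 carry 1
  6+3+1 = A
  E+F = D carry 1
  4+F+1 = 4 carry 1
  E+E+1 = D carry 1
  F+2+1 = 2 carry 1
  7+1+1 = 9
  1+1 = 2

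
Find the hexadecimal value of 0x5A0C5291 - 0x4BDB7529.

0xE30DD68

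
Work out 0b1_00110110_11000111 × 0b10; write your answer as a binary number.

0b100110110110001110

Multiply each base-2 digit by 2, carrying:
  1×2 = 2 → write 0 carry 1
  1×2+1 = 3 → write 1 carry 1
  1×2+1 = 3 → write 1 carry 1
  0×2+1 = 1 → write 1
  0×2 = 0 → write 0
  0×2 = 0 → write 0
  1×2 = 2 → write 0 carry 1
  1×2+1 = 3 → write 1 carry 1
  0×2+1 = 1 → write 1
  1×2 = 2 → write 0 carry 1
  1×2+1 = 3 → write 1 carry 1
  0×2+1 = 1 → write 1
  1×2 = 2 → write 0 carry 1
  1×2+1 = 3 → write 1 carry 1
  0×2+1 = 1 → write 1
  0×2 = 0 → write 0
  1×2 = 2 → write 0 carry 1
  remaining carry: 1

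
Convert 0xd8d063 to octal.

Expand each hex digit to 4 bits: d=1101 8=1000 d=1101 0=0000 6=0110 3=0011.
Group the bits in threes: 110 110 001 101 000 001 100 011 → 66150143.

0o66150143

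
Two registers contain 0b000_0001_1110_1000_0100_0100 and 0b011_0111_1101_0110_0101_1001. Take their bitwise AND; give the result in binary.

0b00000011100000001000000

AND bit by bit (1 only where both bits are 1):
  00000011110100001000100
& 01101111101011001011001
= 00000011100000001000000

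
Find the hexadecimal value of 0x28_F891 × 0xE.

0x23D97EE

Multiply each base-16 digit by 14, carrying:
  1×14 = 14 → write E
  9×14 = 126 → write E carry 7
  8×14+7 = 119 → write 7 carry 7
  F×14+7 = 217 → write 9 carry 13
  8×14+13 = 125 → write D carry 7
  2×14+7 = 35 → write 3 carry 2
  remaining carry: 2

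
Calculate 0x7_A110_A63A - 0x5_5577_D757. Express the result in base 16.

Subtract column by column in base 16:
  A-7 → 3
  3-5 → E (borrow)
  6-7-1 → E (borrow)
  A-D-1 → C (borrow)
  0-7-1 → 8 (borrow)
  1-7-1 → 9 (borrow)
  1-5-1 → B (borrow)
  A-5-1 → 4
  7-5 → 2

0x24B98CEE3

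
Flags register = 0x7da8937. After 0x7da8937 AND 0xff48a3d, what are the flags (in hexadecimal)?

AND each hex digit independently (no carries):
  7&f=7, d&f=d, a&4=0, 8&8=8, 9&a=8, 3&3=3, 7&d=5

0x7d08835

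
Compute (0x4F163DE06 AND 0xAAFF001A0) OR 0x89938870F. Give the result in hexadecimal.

0x4F163DE06 AND 0xAAFF001A0 = 0x0A1600000.
Then OR with 0x89938870F.

0x8B978870F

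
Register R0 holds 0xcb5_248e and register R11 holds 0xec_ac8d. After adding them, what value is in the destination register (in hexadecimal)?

0xda1d11b

Add column by column in base 16, right to left:
  e+d = b carry 1
  8+8+1 = 1 carry 1
  4+c+1 = 1 carry 1
  2+a+1 = d
  5+c = 1 carry 1
  b+e+1 = a carry 1
  c+0+1 = d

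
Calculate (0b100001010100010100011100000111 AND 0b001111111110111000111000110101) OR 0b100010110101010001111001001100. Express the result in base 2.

0b100011110101010001111001001101

0b100001010100010100011100000111 AND 0b001111111110111000111000110101 = 0b000001010100010000011000000101.
Then OR with 0b100010110101010001111001001100.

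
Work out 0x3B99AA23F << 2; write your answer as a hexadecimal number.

0xEE66A88FC

2 bits is not a whole number of base-16 digits; in binary: 1110111001100110101010001000111111 << 2 = 111011100110011010101000100011111100.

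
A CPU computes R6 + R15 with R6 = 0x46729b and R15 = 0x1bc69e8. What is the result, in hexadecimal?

0x202dc83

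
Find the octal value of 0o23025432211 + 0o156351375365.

Add column by column in base 8, right to left:
  1+5 = 6
  1+6 = 7
  2+3 = 5
  2+5 = 7
  3+7 = 2 carry 1
  4+3+1 = 0 carry 1
  5+1+1 = 7
  2+5 = 7
  0+3 = 3
  3+6 = 1 carry 1
  2+5+1 = 0 carry 1
  0+1+1 = 2

0o201377027576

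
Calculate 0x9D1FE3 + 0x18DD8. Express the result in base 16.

Add column by column in base 16, right to left:
  3+8 = B
  E+D = B carry 1
  F+D+1 = D carry 1
  1+8+1 = A
  D+1 = E
  9+0 = 9

0x9EADBB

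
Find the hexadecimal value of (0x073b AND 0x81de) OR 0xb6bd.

0x073b AND 0x81de = 0x011a.
Then OR with 0xb6bd.

0xb7bf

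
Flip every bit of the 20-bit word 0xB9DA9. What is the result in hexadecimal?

Each hex digit d becomes F−d:
  B→4, 9→6, D→2, A→5, 9→6

0x46256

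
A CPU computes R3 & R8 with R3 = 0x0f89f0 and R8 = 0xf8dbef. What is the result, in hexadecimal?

AND each hex digit independently (no carries):
  0&f=0, f&8=8, 8&d=8, 9&b=9, f&e=e, 0&f=0

0x0889e0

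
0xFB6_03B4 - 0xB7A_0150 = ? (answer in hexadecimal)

Subtract column by column in base 16:
  4-0 → 4
  B-5 → 6
  3-1 → 2
  0-0 → 0
  6-A → C (borrow)
  B-7-1 → 3
  F-B → 4

0x43C0264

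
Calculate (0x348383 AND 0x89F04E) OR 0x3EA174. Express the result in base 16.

0x348383 AND 0x89F04E = 0x008002.
Then OR with 0x3EA174.

0x3EA176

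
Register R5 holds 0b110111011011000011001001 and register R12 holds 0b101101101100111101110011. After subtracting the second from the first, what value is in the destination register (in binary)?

0b1001101110000101010110

Subtract column by column in base 2:
  1-1 → 0
  0-1 → 1 (borrow)
  0-0-1 → 1 (borrow)
  1-0-1 → 0
  0-1 → 1 (borrow)
  0-1-1 → 0 (borrow)
  1-1-1 → 1 (borrow)
  1-0-1 → 0
  0-1 → 1 (borrow)
  0-1-1 → 0 (borrow)
  0-1-1 → 0 (borrow)
  0-1-1 → 0 (borrow)
  1-0-1 → 0
  1-0 → 1
  0-1 → 1 (borrow)
  1-1-1 → 1 (borrow)
  1-0-1 → 0
  0-1 → 1 (borrow)
  1-1-1 → 1 (borrow)
  1-0-1 → 0
  1-1 → 0
  0-1 → 1 (borrow)
  1-0-1 → 0
  1-1 → 0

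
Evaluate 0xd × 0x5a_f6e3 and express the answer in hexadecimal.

0x49e8987

Multiply each base-16 digit by 13, carrying:
  3×13 = 39 → write 7 carry 2
  e×13+2 = 184 → write 8 carry 11
  6×13+11 = 89 → write 9 carry 5
  f×13+5 = 200 → write 8 carry 12
  a×13+12 = 142 → write e carry 8
  5×13+8 = 73 → write 9 carry 4
  remaining carry: 4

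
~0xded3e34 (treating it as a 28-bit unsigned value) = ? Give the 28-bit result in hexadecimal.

0x212c1cb

Each hex digit d becomes f−d:
  d→2, e→1, d→2, 3→c, e→1, 3→c, 4→b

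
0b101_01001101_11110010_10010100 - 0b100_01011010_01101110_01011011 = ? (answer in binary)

Subtract column by column in base 2:
  0-1 → 1 (borrow)
  0-1-1 → 0 (borrow)
  1-0-1 → 0
  0-1 → 1 (borrow)
  1-1-1 → 1 (borrow)
  0-0-1 → 1 (borrow)
  0-1-1 → 0 (borrow)
  1-0-1 → 0
  0-0 → 0
  1-1 → 0
  0-1 → 1 (borrow)
  0-1-1 → 0 (borrow)
  1-0-1 → 0
  1-1 → 0
  1-1 → 0
  1-0 → 1
  1-0 → 1
  0-1 → 1 (borrow)
  1-0-1 → 0
  1-1 → 0
  0-1 → 1 (borrow)
  0-0-1 → 1 (borrow)
  1-1-1 → 1 (borrow)
  0-0-1 → 1 (borrow)
  1-0-1 → 0
  0-0 → 0
  1-1 → 0

0b111100111000010000111001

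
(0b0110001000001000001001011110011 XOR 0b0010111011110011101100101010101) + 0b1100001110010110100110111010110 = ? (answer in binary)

First 0b0110001000001000001001011110011 XOR 0b0010111011110011101100101010101 = 0b0100110011111011100101110100110.
Add column by column in base 2, right to left:
  0+0 = 0
  1+1 = 0 carry 1
  1+1+1 = 1 carry 1
  0+0+1 = 1
  0+1 = 1
  1+0 = 1
  0+1 = 1
  1+1 = 0 carry 1
  1+1+1 = 1 carry 1
  1+0+1 = 0 carry 1
  0+1+1 = 0 carry 1
  1+1+1 = 1 carry 1
  0+0+1 = 1
  0+0 = 0
  1+1 = 0 carry 1
  1+0+1 = 0 carry 1
  1+1+1 = 1 carry 1
  0+1+1 = 0 carry 1
  1+0+1 = 0 carry 1
  1+1+1 = 1 carry 1
  1+0+1 = 0 carry 1
  1+0+1 = 0 carry 1
  1+1+1 = 1 carry 1
  0+1+1 = 0 carry 1
  0+1+1 = 0 carry 1
  1+0+1 = 0 carry 1
  1+0+1 = 0 carry 1
  0+0+1 = 1
  0+0 = 0
  1+1 = 0 carry 1
  0+1+1 = 0 carry 1
  final carry 1

0b10001000010010010001100101111100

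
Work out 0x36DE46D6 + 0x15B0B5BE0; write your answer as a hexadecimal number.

0x191E9A2B6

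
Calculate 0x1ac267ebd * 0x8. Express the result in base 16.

0xd6133f5e8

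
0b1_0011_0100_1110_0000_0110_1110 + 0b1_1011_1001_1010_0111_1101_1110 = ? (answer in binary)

0b10111011101000100001001100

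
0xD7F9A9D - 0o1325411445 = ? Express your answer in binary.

0b10001010011000011101111000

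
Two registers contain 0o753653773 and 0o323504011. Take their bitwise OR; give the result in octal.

OR each oct digit independently (no carries):
  7|3=7, 5|2=7, 3|3=3, 6|5=7, 5|0=5, 3|4=7, 7|0=7, 7|1=7, 3|1=3

0o773757773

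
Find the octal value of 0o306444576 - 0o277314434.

0o7130142

Subtract column by column in base 8:
  6-4 → 2
  7-3 → 4
  5-4 → 1
  4-4 → 0
  4-1 → 3
  4-3 → 1
  6-7 → 7 (borrow)
  0-7-1 → 0 (borrow)
  3-2-1 → 0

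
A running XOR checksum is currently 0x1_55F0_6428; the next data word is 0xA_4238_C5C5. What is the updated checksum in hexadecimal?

XOR each hex digit independently (no carries):
  1^A=B, 5^4=1, 5^2=7, F^3=C, 0^8=8, 6^C=A, 4^5=1, 2^C=E, 8^5=D

0xB17C8A1ED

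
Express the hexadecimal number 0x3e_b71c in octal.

0o17533434

Expand each hex digit to 4 bits: 3=0011 e=1110 b=1011 7=0111 1=0001 c=1100.
Group the bits in threes: 001 111 101 011 011 100 011 100 → 17533434.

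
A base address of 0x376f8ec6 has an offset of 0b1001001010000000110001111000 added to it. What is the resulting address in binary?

0x376f8ec6 = 0b110111011011111000111011000110 in binary.
Add column by column in base 2, right to left:
  0+0 = 0
  1+0 = 1
  1+0 = 1
  0+1 = 1
  0+1 = 1
  0+1 = 1
  1+1 = 0 carry 1
  1+0+1 = 0 carry 1
  0+0+1 = 1
  1+0 = 1
  1+1 = 0 carry 1
  1+1+1 = 1 carry 1
  0+0+1 = 1
  0+0 = 0
  0+0 = 0
  1+0 = 1
  1+0 = 1
  1+0 = 1
  1+0 = 1
  1+1 = 0 carry 1
  0+0+1 = 1
  1+1 = 0 carry 1
  1+0+1 = 0 carry 1
  0+0+1 = 1
  1+1 = 0 carry 1
  1+0+1 = 0 carry 1
  1+0+1 = 0 carry 1
  0+1+1 = 0 carry 1
  1+0+1 = 0 carry 1
  1+0+1 = 0 carry 1
  final carry 1

0b1000000100101111001101100111110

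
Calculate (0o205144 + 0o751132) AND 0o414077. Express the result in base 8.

0o14076

Add column by column in base 8, right to left:
  4+2 = 6
  4+3 = 7
  1+1 = 2
  5+1 = 6
  0+5 = 5
  2+7 = 1 carry 1
  final carry 1
Sum = 0o1156276; now AND with 0o414077:
  1&0=0, 1&4=0, 5&1=1, 6&4=4, 2&0=0, 7&7=7, 6&7=6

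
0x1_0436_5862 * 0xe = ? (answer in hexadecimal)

Multiply each base-16 digit by 14, carrying:
  2×14 = 28 → write c carry 1
  6×14+1 = 85 → write 5 carry 5
  8×14+5 = 117 → write 5 carry 7
  5×14+7 = 77 → write d carry 4
  6×14+4 = 88 → write 8 carry 5
  3×14+5 = 47 → write f carry 2
  4×14+2 = 58 → write a carry 3
  0×14+3 = 3 → write 3
  1×14 = 14 → write e

0xe3af8d55c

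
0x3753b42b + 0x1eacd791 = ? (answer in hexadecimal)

Add column by column in base 16, right to left:
  b+1 = c
  2+9 = b
  4+7 = b
  b+d = 8 carry 1
  3+c+1 = 0 carry 1
  5+a+1 = 0 carry 1
  7+e+1 = 6 carry 1
  3+1+1 = 5

0x56008bbc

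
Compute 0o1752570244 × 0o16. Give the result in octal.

Multiply each base-8 digit by 14, carrying:
  4×14 = 56 → write 0 carry 7
  4×14+7 = 63 → write 7 carry 7
  2×14+7 = 35 → write 3 carry 4
  0×14+4 = 4 → write 4
  7×14 = 98 → write 2 carry 12
  5×14+12 = 82 → write 2 carry 10
  2×14+10 = 38 → write 6 carry 4
  5×14+4 = 74 → write 2 carry 9
  7×14+9 = 107 → write 3 carry 13
  1×14+13 = 27 → write 3 carry 3
  remaining carry: 3

0o33326224370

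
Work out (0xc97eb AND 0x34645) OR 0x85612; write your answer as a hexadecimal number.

0x85653

0xc97eb AND 0x34645 = 0x00641.
Then OR with 0x85612.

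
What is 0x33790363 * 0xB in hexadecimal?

0x236332541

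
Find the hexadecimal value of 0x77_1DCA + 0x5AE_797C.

0x6259746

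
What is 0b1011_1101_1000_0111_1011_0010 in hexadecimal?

Group the bits into nibbles: 1011 1101 1000 0111 1011 0010 → bd87b2.

0xbd87b2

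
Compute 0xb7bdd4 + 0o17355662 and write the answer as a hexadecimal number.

0xf59986

0o17355662 = 0x3ddbb2 in hexadecimal.
Add column by column in base 16, right to left:
  4+2 = 6
  d+b = 8 carry 1
  d+b+1 = 9 carry 1
  b+d+1 = 9 carry 1
  7+d+1 = 5 carry 1
  b+3+1 = f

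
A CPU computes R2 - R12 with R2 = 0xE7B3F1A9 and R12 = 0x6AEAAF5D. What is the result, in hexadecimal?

Subtract column by column in base 16:
  9-D → C (borrow)
  A-5-1 → 4
  1-F → 2 (borrow)
  F-A-1 → 4
  3-A → 9 (borrow)
  B-E-1 → C (borrow)
  7-A-1 → C (borrow)
  E-6-1 → 7

0x7CC9424C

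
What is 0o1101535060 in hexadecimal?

Each octal digit is 3 bits: 1=001 1=001 0=000 1=001 5=101 3=011 5=101 0=000 6=110 0=000.
Group the bits into nibbles: 1001 0000 0110 1011 1010 0011 0000 → 906BA30.

0x906BA30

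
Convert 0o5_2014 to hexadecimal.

Each octal digit is 3 bits: 5=101 2=010 0=000 1=001 4=100.
Group the bits into nibbles: 0101 0100 0000 1100 → 540C.

0x540C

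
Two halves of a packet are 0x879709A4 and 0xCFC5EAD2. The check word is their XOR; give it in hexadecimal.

0x4852E376

XOR each hex digit independently (no carries):
  8^C=4, 7^F=8, 9^C=5, 7^5=2, 0^E=E, 9^A=3, A^D=7, 4^2=6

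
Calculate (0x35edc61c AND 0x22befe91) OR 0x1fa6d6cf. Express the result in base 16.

0x35edc61c AND 0x22befe91 = 0x20acc610.
Then OR with 0x1fa6d6cf.

0x3faed6df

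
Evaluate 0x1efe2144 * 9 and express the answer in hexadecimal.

0x116ef2b64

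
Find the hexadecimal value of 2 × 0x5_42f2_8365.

0xa85e506ca

Multiply each base-16 digit by 2, carrying:
  5×2 = 10 → write a
  6×2 = 12 → write c
  3×2 = 6 → write 6
  8×2 = 16 → write 0 carry 1
  2×2+1 = 5 → write 5
  f×2 = 30 → write e carry 1
  2×2+1 = 5 → write 5
  4×2 = 8 → write 8
  5×2 = 10 → write a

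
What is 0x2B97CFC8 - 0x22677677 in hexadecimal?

0x9305951

Subtract column by column in base 16:
  8-7 → 1
  C-7 → 5
  F-6 → 9
  C-7 → 5
  7-7 → 0
  9-6 → 3
  B-2 → 9
  2-2 → 0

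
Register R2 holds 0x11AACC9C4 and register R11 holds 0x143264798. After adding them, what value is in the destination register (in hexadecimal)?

Add column by column in base 16, right to left:
  4+8 = C
  C+9 = 5 carry 1
  9+7+1 = 1 carry 1
  C+4+1 = 1 carry 1
  C+6+1 = 3 carry 1
  A+2+1 = D
  A+3 = D
  1+4 = 5
  1+1 = 2

0x25DD3115C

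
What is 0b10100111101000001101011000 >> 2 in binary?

0b101001111010000011010110

Right shift by 2: drop the 2 least-significant bits.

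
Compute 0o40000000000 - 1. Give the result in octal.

The trailing 10 digits are 0, so subtracting 1 borrows through: they become 7 and the next digit up decrements.

0o37777777777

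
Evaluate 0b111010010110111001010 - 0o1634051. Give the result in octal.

0o5372641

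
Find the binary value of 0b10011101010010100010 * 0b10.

0b100111010100101000100

Multiply each base-2 digit by 2, carrying:
  0×2 = 0 → write 0
  1×2 = 2 → write 0 carry 1
  0×2+1 = 1 → write 1
  0×2 = 0 → write 0
  0×2 = 0 → write 0
  1×2 = 2 → write 0 carry 1
  0×2+1 = 1 → write 1
  1×2 = 2 → write 0 carry 1
  0×2+1 = 1 → write 1
  0×2 = 0 → write 0
  1×2 = 2 → write 0 carry 1
  0×2+1 = 1 → write 1
  1×2 = 2 → write 0 carry 1
  0×2+1 = 1 → write 1
  1×2 = 2 → write 0 carry 1
  1×2+1 = 3 → write 1 carry 1
  1×2+1 = 3 → write 1 carry 1
  0×2+1 = 1 → write 1
  0×2 = 0 → write 0
  1×2 = 2 → write 0 carry 1
  remaining carry: 1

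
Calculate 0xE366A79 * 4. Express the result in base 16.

Multiply each base-16 digit by 4, carrying:
  9×4 = 36 → write 4 carry 2
  7×4+2 = 30 → write E carry 1
  A×4+1 = 41 → write 9 carry 2
  6×4+2 = 26 → write A carry 1
  6×4+1 = 25 → write 9 carry 1
  3×4+1 = 13 → write D
  E×4 = 56 → write 8 carry 3
  remaining carry: 3

0x38D9A9E4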